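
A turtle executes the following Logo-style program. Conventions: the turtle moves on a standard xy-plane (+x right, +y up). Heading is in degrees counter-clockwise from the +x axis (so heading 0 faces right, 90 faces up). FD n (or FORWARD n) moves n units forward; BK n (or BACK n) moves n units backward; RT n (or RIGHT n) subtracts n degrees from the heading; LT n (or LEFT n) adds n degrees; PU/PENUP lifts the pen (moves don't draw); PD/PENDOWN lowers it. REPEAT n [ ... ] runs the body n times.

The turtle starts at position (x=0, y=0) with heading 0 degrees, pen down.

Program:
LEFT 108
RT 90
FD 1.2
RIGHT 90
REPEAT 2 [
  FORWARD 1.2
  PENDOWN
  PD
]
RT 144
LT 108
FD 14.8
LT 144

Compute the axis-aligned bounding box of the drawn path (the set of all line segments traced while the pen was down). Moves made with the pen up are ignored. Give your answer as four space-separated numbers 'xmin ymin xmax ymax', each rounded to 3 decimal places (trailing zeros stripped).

Answer: -2.691 -15.987 1.883 0.371

Derivation:
Executing turtle program step by step:
Start: pos=(0,0), heading=0, pen down
LT 108: heading 0 -> 108
RT 90: heading 108 -> 18
FD 1.2: (0,0) -> (1.141,0.371) [heading=18, draw]
RT 90: heading 18 -> 288
REPEAT 2 [
  -- iteration 1/2 --
  FD 1.2: (1.141,0.371) -> (1.512,-0.77) [heading=288, draw]
  PD: pen down
  PD: pen down
  -- iteration 2/2 --
  FD 1.2: (1.512,-0.77) -> (1.883,-1.912) [heading=288, draw]
  PD: pen down
  PD: pen down
]
RT 144: heading 288 -> 144
LT 108: heading 144 -> 252
FD 14.8: (1.883,-1.912) -> (-2.691,-15.987) [heading=252, draw]
LT 144: heading 252 -> 36
Final: pos=(-2.691,-15.987), heading=36, 4 segment(s) drawn

Segment endpoints: x in {-2.691, 0, 1.141, 1.512, 1.883}, y in {-15.987, -1.912, -0.77, 0, 0.371}
xmin=-2.691, ymin=-15.987, xmax=1.883, ymax=0.371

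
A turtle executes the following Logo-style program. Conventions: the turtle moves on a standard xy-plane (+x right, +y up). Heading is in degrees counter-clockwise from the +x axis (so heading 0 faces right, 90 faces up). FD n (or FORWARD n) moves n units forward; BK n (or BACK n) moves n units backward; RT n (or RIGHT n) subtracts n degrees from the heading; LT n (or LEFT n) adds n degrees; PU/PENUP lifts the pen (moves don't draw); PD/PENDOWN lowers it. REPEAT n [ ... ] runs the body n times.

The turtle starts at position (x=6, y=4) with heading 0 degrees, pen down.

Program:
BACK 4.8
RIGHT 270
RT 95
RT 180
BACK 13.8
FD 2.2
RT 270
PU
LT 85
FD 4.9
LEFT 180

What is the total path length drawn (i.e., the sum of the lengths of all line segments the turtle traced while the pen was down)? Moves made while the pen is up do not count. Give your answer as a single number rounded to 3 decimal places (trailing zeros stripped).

Executing turtle program step by step:
Start: pos=(6,4), heading=0, pen down
BK 4.8: (6,4) -> (1.2,4) [heading=0, draw]
RT 270: heading 0 -> 90
RT 95: heading 90 -> 355
RT 180: heading 355 -> 175
BK 13.8: (1.2,4) -> (14.947,2.797) [heading=175, draw]
FD 2.2: (14.947,2.797) -> (12.756,2.989) [heading=175, draw]
RT 270: heading 175 -> 265
PU: pen up
LT 85: heading 265 -> 350
FD 4.9: (12.756,2.989) -> (17.581,2.138) [heading=350, move]
LT 180: heading 350 -> 170
Final: pos=(17.581,2.138), heading=170, 3 segment(s) drawn

Segment lengths:
  seg 1: (6,4) -> (1.2,4), length = 4.8
  seg 2: (1.2,4) -> (14.947,2.797), length = 13.8
  seg 3: (14.947,2.797) -> (12.756,2.989), length = 2.2
Total = 20.8

Answer: 20.8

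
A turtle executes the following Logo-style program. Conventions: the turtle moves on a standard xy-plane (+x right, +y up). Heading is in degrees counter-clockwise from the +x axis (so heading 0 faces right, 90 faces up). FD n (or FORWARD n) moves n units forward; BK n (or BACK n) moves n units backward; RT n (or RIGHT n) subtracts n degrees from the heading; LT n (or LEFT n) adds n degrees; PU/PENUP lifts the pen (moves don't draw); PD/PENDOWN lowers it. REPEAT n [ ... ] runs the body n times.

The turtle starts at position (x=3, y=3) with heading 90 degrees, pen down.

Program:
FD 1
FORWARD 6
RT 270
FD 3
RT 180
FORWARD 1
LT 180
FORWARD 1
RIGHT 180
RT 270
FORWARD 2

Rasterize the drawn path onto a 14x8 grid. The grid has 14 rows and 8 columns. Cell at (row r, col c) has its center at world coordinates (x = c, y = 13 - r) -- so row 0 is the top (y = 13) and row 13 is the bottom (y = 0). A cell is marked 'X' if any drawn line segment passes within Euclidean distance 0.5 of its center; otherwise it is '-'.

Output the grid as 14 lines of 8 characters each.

Segment 0: (3,3) -> (3,4)
Segment 1: (3,4) -> (3,10)
Segment 2: (3,10) -> (0,10)
Segment 3: (0,10) -> (1,10)
Segment 4: (1,10) -> (0,10)
Segment 5: (0,10) -> (-0,12)

Answer: --------
X-------
X-------
XXXX----
---X----
---X----
---X----
---X----
---X----
---X----
---X----
--------
--------
--------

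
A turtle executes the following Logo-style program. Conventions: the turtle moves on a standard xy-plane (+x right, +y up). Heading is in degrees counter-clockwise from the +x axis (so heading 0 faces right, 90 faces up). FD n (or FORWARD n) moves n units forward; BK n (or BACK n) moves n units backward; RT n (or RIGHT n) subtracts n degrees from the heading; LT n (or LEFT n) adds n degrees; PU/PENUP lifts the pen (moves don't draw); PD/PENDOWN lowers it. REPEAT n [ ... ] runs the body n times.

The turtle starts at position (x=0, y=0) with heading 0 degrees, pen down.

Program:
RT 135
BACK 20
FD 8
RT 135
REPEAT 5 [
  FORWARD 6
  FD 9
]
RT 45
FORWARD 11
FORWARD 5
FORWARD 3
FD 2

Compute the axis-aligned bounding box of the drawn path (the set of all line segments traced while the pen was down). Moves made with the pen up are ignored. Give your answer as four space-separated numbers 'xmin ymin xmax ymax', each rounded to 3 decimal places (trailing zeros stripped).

Answer: 0 0 23.335 98.335

Derivation:
Executing turtle program step by step:
Start: pos=(0,0), heading=0, pen down
RT 135: heading 0 -> 225
BK 20: (0,0) -> (14.142,14.142) [heading=225, draw]
FD 8: (14.142,14.142) -> (8.485,8.485) [heading=225, draw]
RT 135: heading 225 -> 90
REPEAT 5 [
  -- iteration 1/5 --
  FD 6: (8.485,8.485) -> (8.485,14.485) [heading=90, draw]
  FD 9: (8.485,14.485) -> (8.485,23.485) [heading=90, draw]
  -- iteration 2/5 --
  FD 6: (8.485,23.485) -> (8.485,29.485) [heading=90, draw]
  FD 9: (8.485,29.485) -> (8.485,38.485) [heading=90, draw]
  -- iteration 3/5 --
  FD 6: (8.485,38.485) -> (8.485,44.485) [heading=90, draw]
  FD 9: (8.485,44.485) -> (8.485,53.485) [heading=90, draw]
  -- iteration 4/5 --
  FD 6: (8.485,53.485) -> (8.485,59.485) [heading=90, draw]
  FD 9: (8.485,59.485) -> (8.485,68.485) [heading=90, draw]
  -- iteration 5/5 --
  FD 6: (8.485,68.485) -> (8.485,74.485) [heading=90, draw]
  FD 9: (8.485,74.485) -> (8.485,83.485) [heading=90, draw]
]
RT 45: heading 90 -> 45
FD 11: (8.485,83.485) -> (16.263,91.263) [heading=45, draw]
FD 5: (16.263,91.263) -> (19.799,94.799) [heading=45, draw]
FD 3: (19.799,94.799) -> (21.92,96.92) [heading=45, draw]
FD 2: (21.92,96.92) -> (23.335,98.335) [heading=45, draw]
Final: pos=(23.335,98.335), heading=45, 16 segment(s) drawn

Segment endpoints: x in {0, 8.485, 8.485, 8.485, 8.485, 8.485, 8.485, 8.485, 8.485, 8.485, 8.485, 8.485, 14.142, 16.263, 19.799, 21.92, 23.335}, y in {0, 8.485, 14.142, 14.485, 23.485, 29.485, 38.485, 44.485, 53.485, 59.485, 68.485, 74.485, 83.485, 91.263, 94.799, 96.92, 98.335}
xmin=0, ymin=0, xmax=23.335, ymax=98.335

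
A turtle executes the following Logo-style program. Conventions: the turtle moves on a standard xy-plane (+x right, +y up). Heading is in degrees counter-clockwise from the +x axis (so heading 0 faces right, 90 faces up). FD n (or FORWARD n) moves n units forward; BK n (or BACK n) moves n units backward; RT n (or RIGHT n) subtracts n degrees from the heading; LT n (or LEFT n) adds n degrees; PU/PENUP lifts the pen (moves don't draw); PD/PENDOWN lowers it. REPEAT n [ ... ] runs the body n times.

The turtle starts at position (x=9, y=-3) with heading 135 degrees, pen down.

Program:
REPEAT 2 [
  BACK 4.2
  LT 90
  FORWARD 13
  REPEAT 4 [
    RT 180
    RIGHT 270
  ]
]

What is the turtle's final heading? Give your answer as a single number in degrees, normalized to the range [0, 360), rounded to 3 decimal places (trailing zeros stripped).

Answer: 315

Derivation:
Executing turtle program step by step:
Start: pos=(9,-3), heading=135, pen down
REPEAT 2 [
  -- iteration 1/2 --
  BK 4.2: (9,-3) -> (11.97,-5.97) [heading=135, draw]
  LT 90: heading 135 -> 225
  FD 13: (11.97,-5.97) -> (2.777,-15.162) [heading=225, draw]
  REPEAT 4 [
    -- iteration 1/4 --
    RT 180: heading 225 -> 45
    RT 270: heading 45 -> 135
    -- iteration 2/4 --
    RT 180: heading 135 -> 315
    RT 270: heading 315 -> 45
    -- iteration 3/4 --
    RT 180: heading 45 -> 225
    RT 270: heading 225 -> 315
    -- iteration 4/4 --
    RT 180: heading 315 -> 135
    RT 270: heading 135 -> 225
  ]
  -- iteration 2/2 --
  BK 4.2: (2.777,-15.162) -> (5.747,-12.192) [heading=225, draw]
  LT 90: heading 225 -> 315
  FD 13: (5.747,-12.192) -> (14.94,-21.385) [heading=315, draw]
  REPEAT 4 [
    -- iteration 1/4 --
    RT 180: heading 315 -> 135
    RT 270: heading 135 -> 225
    -- iteration 2/4 --
    RT 180: heading 225 -> 45
    RT 270: heading 45 -> 135
    -- iteration 3/4 --
    RT 180: heading 135 -> 315
    RT 270: heading 315 -> 45
    -- iteration 4/4 --
    RT 180: heading 45 -> 225
    RT 270: heading 225 -> 315
  ]
]
Final: pos=(14.94,-21.385), heading=315, 4 segment(s) drawn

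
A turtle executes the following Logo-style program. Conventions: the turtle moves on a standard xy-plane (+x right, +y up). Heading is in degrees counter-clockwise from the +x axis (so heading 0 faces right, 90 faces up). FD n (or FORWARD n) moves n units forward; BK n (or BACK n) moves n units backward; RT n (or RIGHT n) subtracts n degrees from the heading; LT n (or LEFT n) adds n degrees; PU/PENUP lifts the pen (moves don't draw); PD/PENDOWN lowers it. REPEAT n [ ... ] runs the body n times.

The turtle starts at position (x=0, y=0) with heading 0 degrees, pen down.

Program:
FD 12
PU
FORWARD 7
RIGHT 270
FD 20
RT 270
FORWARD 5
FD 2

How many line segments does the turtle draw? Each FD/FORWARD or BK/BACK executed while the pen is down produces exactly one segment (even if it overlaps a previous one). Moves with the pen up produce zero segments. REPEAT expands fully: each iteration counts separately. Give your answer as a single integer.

Answer: 1

Derivation:
Executing turtle program step by step:
Start: pos=(0,0), heading=0, pen down
FD 12: (0,0) -> (12,0) [heading=0, draw]
PU: pen up
FD 7: (12,0) -> (19,0) [heading=0, move]
RT 270: heading 0 -> 90
FD 20: (19,0) -> (19,20) [heading=90, move]
RT 270: heading 90 -> 180
FD 5: (19,20) -> (14,20) [heading=180, move]
FD 2: (14,20) -> (12,20) [heading=180, move]
Final: pos=(12,20), heading=180, 1 segment(s) drawn
Segments drawn: 1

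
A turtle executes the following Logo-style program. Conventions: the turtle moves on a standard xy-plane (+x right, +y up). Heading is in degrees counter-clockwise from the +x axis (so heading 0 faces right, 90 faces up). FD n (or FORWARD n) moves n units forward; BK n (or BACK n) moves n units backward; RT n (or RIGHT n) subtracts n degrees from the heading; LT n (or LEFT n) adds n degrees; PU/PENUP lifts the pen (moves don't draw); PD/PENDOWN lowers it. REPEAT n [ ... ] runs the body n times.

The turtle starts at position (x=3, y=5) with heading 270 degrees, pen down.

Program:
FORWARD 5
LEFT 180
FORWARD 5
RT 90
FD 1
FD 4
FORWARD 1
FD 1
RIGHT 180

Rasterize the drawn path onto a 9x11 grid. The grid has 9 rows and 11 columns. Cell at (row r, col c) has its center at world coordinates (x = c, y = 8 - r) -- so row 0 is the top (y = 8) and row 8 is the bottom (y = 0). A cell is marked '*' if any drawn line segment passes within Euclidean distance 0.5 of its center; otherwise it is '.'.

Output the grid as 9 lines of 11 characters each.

Answer: ...........
...........
...........
...********
...*.......
...*.......
...*.......
...*.......
...*.......

Derivation:
Segment 0: (3,5) -> (3,0)
Segment 1: (3,0) -> (3,5)
Segment 2: (3,5) -> (4,5)
Segment 3: (4,5) -> (8,5)
Segment 4: (8,5) -> (9,5)
Segment 5: (9,5) -> (10,5)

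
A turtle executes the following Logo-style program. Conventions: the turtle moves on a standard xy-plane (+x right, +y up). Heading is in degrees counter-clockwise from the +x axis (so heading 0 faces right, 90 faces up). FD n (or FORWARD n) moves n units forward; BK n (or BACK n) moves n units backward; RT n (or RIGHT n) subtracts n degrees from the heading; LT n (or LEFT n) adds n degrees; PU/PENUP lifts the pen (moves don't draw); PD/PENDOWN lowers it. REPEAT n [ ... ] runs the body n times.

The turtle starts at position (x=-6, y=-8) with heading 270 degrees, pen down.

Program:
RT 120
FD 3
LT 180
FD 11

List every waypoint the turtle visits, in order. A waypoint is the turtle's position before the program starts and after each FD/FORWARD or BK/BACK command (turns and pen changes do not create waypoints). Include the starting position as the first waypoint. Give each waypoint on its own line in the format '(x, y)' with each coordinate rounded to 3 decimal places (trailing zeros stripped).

Answer: (-6, -8)
(-8.598, -6.5)
(0.928, -12)

Derivation:
Executing turtle program step by step:
Start: pos=(-6,-8), heading=270, pen down
RT 120: heading 270 -> 150
FD 3: (-6,-8) -> (-8.598,-6.5) [heading=150, draw]
LT 180: heading 150 -> 330
FD 11: (-8.598,-6.5) -> (0.928,-12) [heading=330, draw]
Final: pos=(0.928,-12), heading=330, 2 segment(s) drawn
Waypoints (3 total):
(-6, -8)
(-8.598, -6.5)
(0.928, -12)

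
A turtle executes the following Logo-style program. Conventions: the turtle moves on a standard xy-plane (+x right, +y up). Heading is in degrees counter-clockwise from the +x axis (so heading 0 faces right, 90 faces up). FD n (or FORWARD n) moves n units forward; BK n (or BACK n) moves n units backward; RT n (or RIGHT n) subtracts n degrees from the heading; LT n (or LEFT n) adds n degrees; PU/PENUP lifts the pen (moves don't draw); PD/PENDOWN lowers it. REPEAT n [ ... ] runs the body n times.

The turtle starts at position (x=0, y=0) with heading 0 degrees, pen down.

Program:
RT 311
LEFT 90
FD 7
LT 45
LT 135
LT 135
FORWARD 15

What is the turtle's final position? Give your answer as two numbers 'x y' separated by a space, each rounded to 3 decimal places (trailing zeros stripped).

Executing turtle program step by step:
Start: pos=(0,0), heading=0, pen down
RT 311: heading 0 -> 49
LT 90: heading 49 -> 139
FD 7: (0,0) -> (-5.283,4.592) [heading=139, draw]
LT 45: heading 139 -> 184
LT 135: heading 184 -> 319
LT 135: heading 319 -> 94
FD 15: (-5.283,4.592) -> (-6.329,19.556) [heading=94, draw]
Final: pos=(-6.329,19.556), heading=94, 2 segment(s) drawn

Answer: -6.329 19.556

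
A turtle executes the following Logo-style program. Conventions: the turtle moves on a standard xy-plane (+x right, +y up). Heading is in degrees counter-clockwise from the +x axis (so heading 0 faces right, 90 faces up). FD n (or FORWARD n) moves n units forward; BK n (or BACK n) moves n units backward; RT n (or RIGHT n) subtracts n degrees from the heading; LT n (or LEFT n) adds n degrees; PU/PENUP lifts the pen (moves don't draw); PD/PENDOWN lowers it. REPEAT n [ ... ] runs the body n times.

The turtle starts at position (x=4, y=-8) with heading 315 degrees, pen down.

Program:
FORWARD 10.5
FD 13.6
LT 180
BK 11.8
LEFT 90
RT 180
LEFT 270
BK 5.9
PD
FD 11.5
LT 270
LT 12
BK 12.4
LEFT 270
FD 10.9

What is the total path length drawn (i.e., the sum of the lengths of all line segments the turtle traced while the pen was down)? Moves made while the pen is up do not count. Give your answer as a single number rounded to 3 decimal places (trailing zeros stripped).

Executing turtle program step by step:
Start: pos=(4,-8), heading=315, pen down
FD 10.5: (4,-8) -> (11.425,-15.425) [heading=315, draw]
FD 13.6: (11.425,-15.425) -> (21.041,-25.041) [heading=315, draw]
LT 180: heading 315 -> 135
BK 11.8: (21.041,-25.041) -> (29.385,-33.385) [heading=135, draw]
LT 90: heading 135 -> 225
RT 180: heading 225 -> 45
LT 270: heading 45 -> 315
BK 5.9: (29.385,-33.385) -> (25.213,-29.213) [heading=315, draw]
PD: pen down
FD 11.5: (25.213,-29.213) -> (33.345,-37.345) [heading=315, draw]
LT 270: heading 315 -> 225
LT 12: heading 225 -> 237
BK 12.4: (33.345,-37.345) -> (40.098,-26.945) [heading=237, draw]
LT 270: heading 237 -> 147
FD 10.9: (40.098,-26.945) -> (30.957,-21.009) [heading=147, draw]
Final: pos=(30.957,-21.009), heading=147, 7 segment(s) drawn

Segment lengths:
  seg 1: (4,-8) -> (11.425,-15.425), length = 10.5
  seg 2: (11.425,-15.425) -> (21.041,-25.041), length = 13.6
  seg 3: (21.041,-25.041) -> (29.385,-33.385), length = 11.8
  seg 4: (29.385,-33.385) -> (25.213,-29.213), length = 5.9
  seg 5: (25.213,-29.213) -> (33.345,-37.345), length = 11.5
  seg 6: (33.345,-37.345) -> (40.098,-26.945), length = 12.4
  seg 7: (40.098,-26.945) -> (30.957,-21.009), length = 10.9
Total = 76.6

Answer: 76.6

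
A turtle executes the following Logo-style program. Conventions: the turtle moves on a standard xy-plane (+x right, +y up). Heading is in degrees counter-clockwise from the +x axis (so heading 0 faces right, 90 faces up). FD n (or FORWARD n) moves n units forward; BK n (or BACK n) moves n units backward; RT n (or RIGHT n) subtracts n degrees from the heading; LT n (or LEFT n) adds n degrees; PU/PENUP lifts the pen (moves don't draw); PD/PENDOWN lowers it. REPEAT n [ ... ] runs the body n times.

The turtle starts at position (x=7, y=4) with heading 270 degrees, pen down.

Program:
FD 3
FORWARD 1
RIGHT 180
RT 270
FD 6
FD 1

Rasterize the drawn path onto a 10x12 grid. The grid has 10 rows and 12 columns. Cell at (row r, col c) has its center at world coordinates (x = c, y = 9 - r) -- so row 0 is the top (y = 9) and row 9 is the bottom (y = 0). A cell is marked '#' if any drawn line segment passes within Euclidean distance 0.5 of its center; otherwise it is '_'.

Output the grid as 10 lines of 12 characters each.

Segment 0: (7,4) -> (7,1)
Segment 1: (7,1) -> (7,0)
Segment 2: (7,0) -> (1,-0)
Segment 3: (1,-0) -> (-0,-0)

Answer: ____________
____________
____________
____________
____________
_______#____
_______#____
_______#____
_______#____
########____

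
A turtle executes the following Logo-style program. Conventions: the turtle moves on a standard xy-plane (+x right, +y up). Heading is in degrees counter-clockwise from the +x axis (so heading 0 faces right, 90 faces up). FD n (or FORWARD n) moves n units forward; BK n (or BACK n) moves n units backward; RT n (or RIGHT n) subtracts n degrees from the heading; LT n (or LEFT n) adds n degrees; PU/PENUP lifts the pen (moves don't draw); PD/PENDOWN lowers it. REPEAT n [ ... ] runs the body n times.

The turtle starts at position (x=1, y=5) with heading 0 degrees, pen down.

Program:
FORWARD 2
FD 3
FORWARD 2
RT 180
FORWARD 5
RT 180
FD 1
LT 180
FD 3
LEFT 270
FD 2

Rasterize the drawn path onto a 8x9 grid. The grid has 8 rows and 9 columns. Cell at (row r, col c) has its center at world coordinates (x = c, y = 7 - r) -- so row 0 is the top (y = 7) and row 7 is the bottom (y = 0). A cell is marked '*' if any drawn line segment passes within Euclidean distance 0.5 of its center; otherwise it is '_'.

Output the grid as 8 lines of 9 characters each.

Segment 0: (1,5) -> (3,5)
Segment 1: (3,5) -> (6,5)
Segment 2: (6,5) -> (8,5)
Segment 3: (8,5) -> (3,5)
Segment 4: (3,5) -> (4,5)
Segment 5: (4,5) -> (1,5)
Segment 6: (1,5) -> (1,7)

Answer: _*_______
_*_______
_********
_________
_________
_________
_________
_________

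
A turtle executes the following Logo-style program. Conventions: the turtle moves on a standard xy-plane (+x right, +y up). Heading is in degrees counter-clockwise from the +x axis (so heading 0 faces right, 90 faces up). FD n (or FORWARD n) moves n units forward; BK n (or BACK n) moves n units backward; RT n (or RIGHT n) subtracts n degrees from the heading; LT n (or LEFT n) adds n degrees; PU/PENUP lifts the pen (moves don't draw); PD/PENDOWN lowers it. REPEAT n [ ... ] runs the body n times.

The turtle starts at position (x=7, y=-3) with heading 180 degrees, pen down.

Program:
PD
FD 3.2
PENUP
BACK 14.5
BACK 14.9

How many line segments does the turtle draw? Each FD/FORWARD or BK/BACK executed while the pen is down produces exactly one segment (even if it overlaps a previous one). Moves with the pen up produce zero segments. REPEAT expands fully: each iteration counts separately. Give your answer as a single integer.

Executing turtle program step by step:
Start: pos=(7,-3), heading=180, pen down
PD: pen down
FD 3.2: (7,-3) -> (3.8,-3) [heading=180, draw]
PU: pen up
BK 14.5: (3.8,-3) -> (18.3,-3) [heading=180, move]
BK 14.9: (18.3,-3) -> (33.2,-3) [heading=180, move]
Final: pos=(33.2,-3), heading=180, 1 segment(s) drawn
Segments drawn: 1

Answer: 1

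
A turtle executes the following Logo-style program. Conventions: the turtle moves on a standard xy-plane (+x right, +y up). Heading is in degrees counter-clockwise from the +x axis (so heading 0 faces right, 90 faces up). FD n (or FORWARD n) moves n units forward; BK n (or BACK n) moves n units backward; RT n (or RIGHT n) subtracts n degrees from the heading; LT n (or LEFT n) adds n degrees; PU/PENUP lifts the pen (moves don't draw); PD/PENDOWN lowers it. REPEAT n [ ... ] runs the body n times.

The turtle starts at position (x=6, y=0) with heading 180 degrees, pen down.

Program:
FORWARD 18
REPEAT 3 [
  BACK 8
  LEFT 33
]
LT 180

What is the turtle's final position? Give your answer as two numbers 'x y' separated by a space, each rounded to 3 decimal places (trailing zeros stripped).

Answer: 5.963 11.665

Derivation:
Executing turtle program step by step:
Start: pos=(6,0), heading=180, pen down
FD 18: (6,0) -> (-12,0) [heading=180, draw]
REPEAT 3 [
  -- iteration 1/3 --
  BK 8: (-12,0) -> (-4,0) [heading=180, draw]
  LT 33: heading 180 -> 213
  -- iteration 2/3 --
  BK 8: (-4,0) -> (2.709,4.357) [heading=213, draw]
  LT 33: heading 213 -> 246
  -- iteration 3/3 --
  BK 8: (2.709,4.357) -> (5.963,11.665) [heading=246, draw]
  LT 33: heading 246 -> 279
]
LT 180: heading 279 -> 99
Final: pos=(5.963,11.665), heading=99, 4 segment(s) drawn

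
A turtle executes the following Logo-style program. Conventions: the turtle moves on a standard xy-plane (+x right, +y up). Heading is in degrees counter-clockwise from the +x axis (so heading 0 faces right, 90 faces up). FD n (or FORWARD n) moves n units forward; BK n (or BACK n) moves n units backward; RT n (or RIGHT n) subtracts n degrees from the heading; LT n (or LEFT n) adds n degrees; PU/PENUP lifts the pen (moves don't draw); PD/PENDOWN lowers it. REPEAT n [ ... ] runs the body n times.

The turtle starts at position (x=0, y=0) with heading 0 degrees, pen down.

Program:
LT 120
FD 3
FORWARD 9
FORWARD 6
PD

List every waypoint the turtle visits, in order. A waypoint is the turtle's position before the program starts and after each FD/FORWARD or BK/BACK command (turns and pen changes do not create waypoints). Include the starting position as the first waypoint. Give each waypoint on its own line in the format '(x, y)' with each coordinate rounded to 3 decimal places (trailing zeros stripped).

Executing turtle program step by step:
Start: pos=(0,0), heading=0, pen down
LT 120: heading 0 -> 120
FD 3: (0,0) -> (-1.5,2.598) [heading=120, draw]
FD 9: (-1.5,2.598) -> (-6,10.392) [heading=120, draw]
FD 6: (-6,10.392) -> (-9,15.588) [heading=120, draw]
PD: pen down
Final: pos=(-9,15.588), heading=120, 3 segment(s) drawn
Waypoints (4 total):
(0, 0)
(-1.5, 2.598)
(-6, 10.392)
(-9, 15.588)

Answer: (0, 0)
(-1.5, 2.598)
(-6, 10.392)
(-9, 15.588)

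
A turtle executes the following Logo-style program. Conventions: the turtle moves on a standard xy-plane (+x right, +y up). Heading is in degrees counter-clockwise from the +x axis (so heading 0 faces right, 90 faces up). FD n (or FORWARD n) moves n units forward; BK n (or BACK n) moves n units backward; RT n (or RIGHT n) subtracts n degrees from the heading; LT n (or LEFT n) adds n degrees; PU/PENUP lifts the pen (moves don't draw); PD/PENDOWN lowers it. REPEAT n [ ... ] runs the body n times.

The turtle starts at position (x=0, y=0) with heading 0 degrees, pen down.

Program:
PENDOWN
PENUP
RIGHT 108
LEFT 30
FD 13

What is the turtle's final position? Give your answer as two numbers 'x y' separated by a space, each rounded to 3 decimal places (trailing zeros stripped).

Answer: 2.703 -12.716

Derivation:
Executing turtle program step by step:
Start: pos=(0,0), heading=0, pen down
PD: pen down
PU: pen up
RT 108: heading 0 -> 252
LT 30: heading 252 -> 282
FD 13: (0,0) -> (2.703,-12.716) [heading=282, move]
Final: pos=(2.703,-12.716), heading=282, 0 segment(s) drawn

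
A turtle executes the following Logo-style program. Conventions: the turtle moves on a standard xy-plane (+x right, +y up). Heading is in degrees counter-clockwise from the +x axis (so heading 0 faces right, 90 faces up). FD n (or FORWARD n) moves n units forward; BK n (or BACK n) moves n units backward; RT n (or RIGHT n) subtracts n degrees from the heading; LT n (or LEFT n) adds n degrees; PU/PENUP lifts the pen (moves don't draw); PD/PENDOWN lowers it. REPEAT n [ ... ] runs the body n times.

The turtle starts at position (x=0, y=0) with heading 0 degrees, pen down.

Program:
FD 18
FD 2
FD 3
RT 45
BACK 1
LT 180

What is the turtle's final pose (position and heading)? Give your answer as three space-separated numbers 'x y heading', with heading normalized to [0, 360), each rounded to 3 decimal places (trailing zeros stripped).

Answer: 22.293 0.707 135

Derivation:
Executing turtle program step by step:
Start: pos=(0,0), heading=0, pen down
FD 18: (0,0) -> (18,0) [heading=0, draw]
FD 2: (18,0) -> (20,0) [heading=0, draw]
FD 3: (20,0) -> (23,0) [heading=0, draw]
RT 45: heading 0 -> 315
BK 1: (23,0) -> (22.293,0.707) [heading=315, draw]
LT 180: heading 315 -> 135
Final: pos=(22.293,0.707), heading=135, 4 segment(s) drawn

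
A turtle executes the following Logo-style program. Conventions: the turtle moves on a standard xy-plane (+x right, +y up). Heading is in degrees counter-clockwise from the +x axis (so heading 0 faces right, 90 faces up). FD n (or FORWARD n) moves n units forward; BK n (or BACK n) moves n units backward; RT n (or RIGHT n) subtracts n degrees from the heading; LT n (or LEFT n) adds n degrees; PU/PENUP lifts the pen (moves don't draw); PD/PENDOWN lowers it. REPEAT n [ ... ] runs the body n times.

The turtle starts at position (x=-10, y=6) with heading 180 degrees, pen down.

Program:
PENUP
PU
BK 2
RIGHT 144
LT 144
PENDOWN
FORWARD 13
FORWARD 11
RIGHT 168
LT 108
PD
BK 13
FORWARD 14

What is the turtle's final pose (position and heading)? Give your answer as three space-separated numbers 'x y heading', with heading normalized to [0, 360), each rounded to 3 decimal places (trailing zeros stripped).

Answer: -32.5 6.866 120

Derivation:
Executing turtle program step by step:
Start: pos=(-10,6), heading=180, pen down
PU: pen up
PU: pen up
BK 2: (-10,6) -> (-8,6) [heading=180, move]
RT 144: heading 180 -> 36
LT 144: heading 36 -> 180
PD: pen down
FD 13: (-8,6) -> (-21,6) [heading=180, draw]
FD 11: (-21,6) -> (-32,6) [heading=180, draw]
RT 168: heading 180 -> 12
LT 108: heading 12 -> 120
PD: pen down
BK 13: (-32,6) -> (-25.5,-5.258) [heading=120, draw]
FD 14: (-25.5,-5.258) -> (-32.5,6.866) [heading=120, draw]
Final: pos=(-32.5,6.866), heading=120, 4 segment(s) drawn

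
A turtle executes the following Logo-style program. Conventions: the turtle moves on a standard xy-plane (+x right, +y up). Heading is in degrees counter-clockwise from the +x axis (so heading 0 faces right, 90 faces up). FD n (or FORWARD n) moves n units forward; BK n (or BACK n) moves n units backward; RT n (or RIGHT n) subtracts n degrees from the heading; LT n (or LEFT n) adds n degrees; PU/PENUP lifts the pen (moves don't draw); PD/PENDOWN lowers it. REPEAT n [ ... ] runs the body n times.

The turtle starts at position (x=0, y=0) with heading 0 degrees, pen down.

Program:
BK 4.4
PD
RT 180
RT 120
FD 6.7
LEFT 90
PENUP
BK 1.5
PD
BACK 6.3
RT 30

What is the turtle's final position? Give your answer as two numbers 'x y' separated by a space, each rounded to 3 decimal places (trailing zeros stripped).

Answer: 5.705 1.902

Derivation:
Executing turtle program step by step:
Start: pos=(0,0), heading=0, pen down
BK 4.4: (0,0) -> (-4.4,0) [heading=0, draw]
PD: pen down
RT 180: heading 0 -> 180
RT 120: heading 180 -> 60
FD 6.7: (-4.4,0) -> (-1.05,5.802) [heading=60, draw]
LT 90: heading 60 -> 150
PU: pen up
BK 1.5: (-1.05,5.802) -> (0.249,5.052) [heading=150, move]
PD: pen down
BK 6.3: (0.249,5.052) -> (5.705,1.902) [heading=150, draw]
RT 30: heading 150 -> 120
Final: pos=(5.705,1.902), heading=120, 3 segment(s) drawn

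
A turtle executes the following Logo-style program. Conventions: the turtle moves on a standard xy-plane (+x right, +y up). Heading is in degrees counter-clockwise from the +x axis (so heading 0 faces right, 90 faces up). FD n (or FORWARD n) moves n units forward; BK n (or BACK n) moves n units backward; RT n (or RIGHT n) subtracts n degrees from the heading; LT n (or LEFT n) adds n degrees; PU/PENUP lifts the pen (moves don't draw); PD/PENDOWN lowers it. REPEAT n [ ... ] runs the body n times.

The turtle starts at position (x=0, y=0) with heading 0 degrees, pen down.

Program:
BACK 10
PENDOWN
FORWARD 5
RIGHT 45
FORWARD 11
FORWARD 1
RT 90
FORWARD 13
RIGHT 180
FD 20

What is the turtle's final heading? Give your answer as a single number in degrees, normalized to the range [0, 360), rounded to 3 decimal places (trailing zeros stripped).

Answer: 45

Derivation:
Executing turtle program step by step:
Start: pos=(0,0), heading=0, pen down
BK 10: (0,0) -> (-10,0) [heading=0, draw]
PD: pen down
FD 5: (-10,0) -> (-5,0) [heading=0, draw]
RT 45: heading 0 -> 315
FD 11: (-5,0) -> (2.778,-7.778) [heading=315, draw]
FD 1: (2.778,-7.778) -> (3.485,-8.485) [heading=315, draw]
RT 90: heading 315 -> 225
FD 13: (3.485,-8.485) -> (-5.707,-17.678) [heading=225, draw]
RT 180: heading 225 -> 45
FD 20: (-5.707,-17.678) -> (8.435,-3.536) [heading=45, draw]
Final: pos=(8.435,-3.536), heading=45, 6 segment(s) drawn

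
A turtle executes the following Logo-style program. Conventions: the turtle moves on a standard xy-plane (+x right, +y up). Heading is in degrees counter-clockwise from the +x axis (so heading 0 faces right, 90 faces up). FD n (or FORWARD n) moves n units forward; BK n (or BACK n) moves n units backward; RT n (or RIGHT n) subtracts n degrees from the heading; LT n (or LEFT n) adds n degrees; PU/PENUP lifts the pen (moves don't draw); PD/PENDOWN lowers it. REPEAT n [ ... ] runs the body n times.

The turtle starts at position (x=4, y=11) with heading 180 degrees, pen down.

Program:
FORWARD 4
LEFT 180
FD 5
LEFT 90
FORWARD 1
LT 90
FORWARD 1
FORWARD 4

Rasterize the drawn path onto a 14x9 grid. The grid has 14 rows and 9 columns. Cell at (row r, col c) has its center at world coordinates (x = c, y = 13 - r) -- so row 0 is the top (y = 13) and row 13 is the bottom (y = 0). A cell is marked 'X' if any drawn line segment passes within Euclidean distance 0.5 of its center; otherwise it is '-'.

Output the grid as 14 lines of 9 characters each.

Answer: ---------
XXXXXX---
XXXXXX---
---------
---------
---------
---------
---------
---------
---------
---------
---------
---------
---------

Derivation:
Segment 0: (4,11) -> (0,11)
Segment 1: (0,11) -> (5,11)
Segment 2: (5,11) -> (5,12)
Segment 3: (5,12) -> (4,12)
Segment 4: (4,12) -> (0,12)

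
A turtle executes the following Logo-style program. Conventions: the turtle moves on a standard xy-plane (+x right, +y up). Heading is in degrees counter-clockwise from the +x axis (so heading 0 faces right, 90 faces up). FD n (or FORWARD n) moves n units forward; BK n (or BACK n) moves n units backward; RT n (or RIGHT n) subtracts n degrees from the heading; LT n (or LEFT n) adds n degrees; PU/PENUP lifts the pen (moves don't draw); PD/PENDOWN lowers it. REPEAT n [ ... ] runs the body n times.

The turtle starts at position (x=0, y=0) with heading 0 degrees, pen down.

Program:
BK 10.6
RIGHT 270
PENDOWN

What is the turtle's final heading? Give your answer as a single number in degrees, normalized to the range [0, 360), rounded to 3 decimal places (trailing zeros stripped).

Answer: 90

Derivation:
Executing turtle program step by step:
Start: pos=(0,0), heading=0, pen down
BK 10.6: (0,0) -> (-10.6,0) [heading=0, draw]
RT 270: heading 0 -> 90
PD: pen down
Final: pos=(-10.6,0), heading=90, 1 segment(s) drawn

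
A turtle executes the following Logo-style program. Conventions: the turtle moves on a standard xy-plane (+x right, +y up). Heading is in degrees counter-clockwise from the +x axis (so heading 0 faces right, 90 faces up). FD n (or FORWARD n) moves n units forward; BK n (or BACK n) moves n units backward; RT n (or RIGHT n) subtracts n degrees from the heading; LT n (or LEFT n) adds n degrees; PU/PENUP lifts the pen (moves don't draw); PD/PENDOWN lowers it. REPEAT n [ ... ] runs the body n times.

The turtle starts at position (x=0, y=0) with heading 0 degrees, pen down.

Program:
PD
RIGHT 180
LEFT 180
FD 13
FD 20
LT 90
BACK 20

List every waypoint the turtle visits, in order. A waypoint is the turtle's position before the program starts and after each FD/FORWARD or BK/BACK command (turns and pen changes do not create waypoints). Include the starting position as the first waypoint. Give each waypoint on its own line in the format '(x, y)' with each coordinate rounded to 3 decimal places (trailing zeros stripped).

Executing turtle program step by step:
Start: pos=(0,0), heading=0, pen down
PD: pen down
RT 180: heading 0 -> 180
LT 180: heading 180 -> 0
FD 13: (0,0) -> (13,0) [heading=0, draw]
FD 20: (13,0) -> (33,0) [heading=0, draw]
LT 90: heading 0 -> 90
BK 20: (33,0) -> (33,-20) [heading=90, draw]
Final: pos=(33,-20), heading=90, 3 segment(s) drawn
Waypoints (4 total):
(0, 0)
(13, 0)
(33, 0)
(33, -20)

Answer: (0, 0)
(13, 0)
(33, 0)
(33, -20)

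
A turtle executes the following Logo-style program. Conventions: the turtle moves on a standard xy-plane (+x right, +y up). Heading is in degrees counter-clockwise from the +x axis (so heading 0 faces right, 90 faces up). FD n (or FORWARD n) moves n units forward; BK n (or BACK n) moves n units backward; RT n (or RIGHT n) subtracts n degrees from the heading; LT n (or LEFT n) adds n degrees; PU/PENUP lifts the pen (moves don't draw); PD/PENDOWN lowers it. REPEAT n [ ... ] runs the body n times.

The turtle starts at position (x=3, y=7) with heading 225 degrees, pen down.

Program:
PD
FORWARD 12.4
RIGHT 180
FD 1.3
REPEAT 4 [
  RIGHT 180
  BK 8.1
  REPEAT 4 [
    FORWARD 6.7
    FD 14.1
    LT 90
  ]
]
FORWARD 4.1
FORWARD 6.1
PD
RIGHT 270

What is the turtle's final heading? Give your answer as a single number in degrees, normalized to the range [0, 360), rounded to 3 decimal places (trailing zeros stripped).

Answer: 135

Derivation:
Executing turtle program step by step:
Start: pos=(3,7), heading=225, pen down
PD: pen down
FD 12.4: (3,7) -> (-5.768,-1.768) [heading=225, draw]
RT 180: heading 225 -> 45
FD 1.3: (-5.768,-1.768) -> (-4.849,-0.849) [heading=45, draw]
REPEAT 4 [
  -- iteration 1/4 --
  RT 180: heading 45 -> 225
  BK 8.1: (-4.849,-0.849) -> (0.879,4.879) [heading=225, draw]
  REPEAT 4 [
    -- iteration 1/4 --
    FD 6.7: (0.879,4.879) -> (-3.859,0.141) [heading=225, draw]
    FD 14.1: (-3.859,0.141) -> (-13.829,-9.829) [heading=225, draw]
    LT 90: heading 225 -> 315
    -- iteration 2/4 --
    FD 6.7: (-13.829,-9.829) -> (-9.092,-14.567) [heading=315, draw]
    FD 14.1: (-9.092,-14.567) -> (0.879,-24.537) [heading=315, draw]
    LT 90: heading 315 -> 45
    -- iteration 3/4 --
    FD 6.7: (0.879,-24.537) -> (5.616,-19.799) [heading=45, draw]
    FD 14.1: (5.616,-19.799) -> (15.587,-9.829) [heading=45, draw]
    LT 90: heading 45 -> 135
    -- iteration 4/4 --
    FD 6.7: (15.587,-9.829) -> (10.849,-5.092) [heading=135, draw]
    FD 14.1: (10.849,-5.092) -> (0.879,4.879) [heading=135, draw]
    LT 90: heading 135 -> 225
  ]
  -- iteration 2/4 --
  RT 180: heading 225 -> 45
  BK 8.1: (0.879,4.879) -> (-4.849,-0.849) [heading=45, draw]
  REPEAT 4 [
    -- iteration 1/4 --
    FD 6.7: (-4.849,-0.849) -> (-0.111,3.889) [heading=45, draw]
    FD 14.1: (-0.111,3.889) -> (9.859,13.859) [heading=45, draw]
    LT 90: heading 45 -> 135
    -- iteration 2/4 --
    FD 6.7: (9.859,13.859) -> (5.121,18.597) [heading=135, draw]
    FD 14.1: (5.121,18.597) -> (-4.849,28.567) [heading=135, draw]
    LT 90: heading 135 -> 225
    -- iteration 3/4 --
    FD 6.7: (-4.849,28.567) -> (-9.587,23.829) [heading=225, draw]
    FD 14.1: (-9.587,23.829) -> (-19.557,13.859) [heading=225, draw]
    LT 90: heading 225 -> 315
    -- iteration 4/4 --
    FD 6.7: (-19.557,13.859) -> (-14.819,9.121) [heading=315, draw]
    FD 14.1: (-14.819,9.121) -> (-4.849,-0.849) [heading=315, draw]
    LT 90: heading 315 -> 45
  ]
  -- iteration 3/4 --
  RT 180: heading 45 -> 225
  BK 8.1: (-4.849,-0.849) -> (0.879,4.879) [heading=225, draw]
  REPEAT 4 [
    -- iteration 1/4 --
    FD 6.7: (0.879,4.879) -> (-3.859,0.141) [heading=225, draw]
    FD 14.1: (-3.859,0.141) -> (-13.829,-9.829) [heading=225, draw]
    LT 90: heading 225 -> 315
    -- iteration 2/4 --
    FD 6.7: (-13.829,-9.829) -> (-9.092,-14.567) [heading=315, draw]
    FD 14.1: (-9.092,-14.567) -> (0.879,-24.537) [heading=315, draw]
    LT 90: heading 315 -> 45
    -- iteration 3/4 --
    FD 6.7: (0.879,-24.537) -> (5.616,-19.799) [heading=45, draw]
    FD 14.1: (5.616,-19.799) -> (15.587,-9.829) [heading=45, draw]
    LT 90: heading 45 -> 135
    -- iteration 4/4 --
    FD 6.7: (15.587,-9.829) -> (10.849,-5.092) [heading=135, draw]
    FD 14.1: (10.849,-5.092) -> (0.879,4.879) [heading=135, draw]
    LT 90: heading 135 -> 225
  ]
  -- iteration 4/4 --
  RT 180: heading 225 -> 45
  BK 8.1: (0.879,4.879) -> (-4.849,-0.849) [heading=45, draw]
  REPEAT 4 [
    -- iteration 1/4 --
    FD 6.7: (-4.849,-0.849) -> (-0.111,3.889) [heading=45, draw]
    FD 14.1: (-0.111,3.889) -> (9.859,13.859) [heading=45, draw]
    LT 90: heading 45 -> 135
    -- iteration 2/4 --
    FD 6.7: (9.859,13.859) -> (5.121,18.597) [heading=135, draw]
    FD 14.1: (5.121,18.597) -> (-4.849,28.567) [heading=135, draw]
    LT 90: heading 135 -> 225
    -- iteration 3/4 --
    FD 6.7: (-4.849,28.567) -> (-9.587,23.829) [heading=225, draw]
    FD 14.1: (-9.587,23.829) -> (-19.557,13.859) [heading=225, draw]
    LT 90: heading 225 -> 315
    -- iteration 4/4 --
    FD 6.7: (-19.557,13.859) -> (-14.819,9.121) [heading=315, draw]
    FD 14.1: (-14.819,9.121) -> (-4.849,-0.849) [heading=315, draw]
    LT 90: heading 315 -> 45
  ]
]
FD 4.1: (-4.849,-0.849) -> (-1.95,2.05) [heading=45, draw]
FD 6.1: (-1.95,2.05) -> (2.364,6.364) [heading=45, draw]
PD: pen down
RT 270: heading 45 -> 135
Final: pos=(2.364,6.364), heading=135, 40 segment(s) drawn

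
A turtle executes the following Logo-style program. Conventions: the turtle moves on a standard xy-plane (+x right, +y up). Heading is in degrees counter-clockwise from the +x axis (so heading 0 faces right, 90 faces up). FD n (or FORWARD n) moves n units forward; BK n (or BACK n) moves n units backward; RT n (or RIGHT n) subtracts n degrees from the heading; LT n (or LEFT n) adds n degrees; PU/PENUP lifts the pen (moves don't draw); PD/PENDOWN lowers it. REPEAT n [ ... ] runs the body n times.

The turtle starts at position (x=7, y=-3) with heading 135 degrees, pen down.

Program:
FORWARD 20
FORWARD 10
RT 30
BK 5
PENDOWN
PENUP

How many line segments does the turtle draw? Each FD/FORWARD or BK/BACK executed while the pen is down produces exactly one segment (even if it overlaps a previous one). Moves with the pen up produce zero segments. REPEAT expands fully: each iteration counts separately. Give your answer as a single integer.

Answer: 3

Derivation:
Executing turtle program step by step:
Start: pos=(7,-3), heading=135, pen down
FD 20: (7,-3) -> (-7.142,11.142) [heading=135, draw]
FD 10: (-7.142,11.142) -> (-14.213,18.213) [heading=135, draw]
RT 30: heading 135 -> 105
BK 5: (-14.213,18.213) -> (-12.919,13.384) [heading=105, draw]
PD: pen down
PU: pen up
Final: pos=(-12.919,13.384), heading=105, 3 segment(s) drawn
Segments drawn: 3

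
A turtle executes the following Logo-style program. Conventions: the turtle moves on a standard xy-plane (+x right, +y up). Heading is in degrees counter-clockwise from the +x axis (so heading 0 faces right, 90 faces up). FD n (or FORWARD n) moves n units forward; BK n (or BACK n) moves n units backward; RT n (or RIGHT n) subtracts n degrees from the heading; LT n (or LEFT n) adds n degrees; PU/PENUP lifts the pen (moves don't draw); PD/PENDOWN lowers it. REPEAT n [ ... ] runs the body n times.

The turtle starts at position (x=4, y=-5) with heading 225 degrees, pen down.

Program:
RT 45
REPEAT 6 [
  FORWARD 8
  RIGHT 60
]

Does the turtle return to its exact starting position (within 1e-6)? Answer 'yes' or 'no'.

Executing turtle program step by step:
Start: pos=(4,-5), heading=225, pen down
RT 45: heading 225 -> 180
REPEAT 6 [
  -- iteration 1/6 --
  FD 8: (4,-5) -> (-4,-5) [heading=180, draw]
  RT 60: heading 180 -> 120
  -- iteration 2/6 --
  FD 8: (-4,-5) -> (-8,1.928) [heading=120, draw]
  RT 60: heading 120 -> 60
  -- iteration 3/6 --
  FD 8: (-8,1.928) -> (-4,8.856) [heading=60, draw]
  RT 60: heading 60 -> 0
  -- iteration 4/6 --
  FD 8: (-4,8.856) -> (4,8.856) [heading=0, draw]
  RT 60: heading 0 -> 300
  -- iteration 5/6 --
  FD 8: (4,8.856) -> (8,1.928) [heading=300, draw]
  RT 60: heading 300 -> 240
  -- iteration 6/6 --
  FD 8: (8,1.928) -> (4,-5) [heading=240, draw]
  RT 60: heading 240 -> 180
]
Final: pos=(4,-5), heading=180, 6 segment(s) drawn

Start position: (4, -5)
Final position: (4, -5)
Distance = 0; < 1e-6 -> CLOSED

Answer: yes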